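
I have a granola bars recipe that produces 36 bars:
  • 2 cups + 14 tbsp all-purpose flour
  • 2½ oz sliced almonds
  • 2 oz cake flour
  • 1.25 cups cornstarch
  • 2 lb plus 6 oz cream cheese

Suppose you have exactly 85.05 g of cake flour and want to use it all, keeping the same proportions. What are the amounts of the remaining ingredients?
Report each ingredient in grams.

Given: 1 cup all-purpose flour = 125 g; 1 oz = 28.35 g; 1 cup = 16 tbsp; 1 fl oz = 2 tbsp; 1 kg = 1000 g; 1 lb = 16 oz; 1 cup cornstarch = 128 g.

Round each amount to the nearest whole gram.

all-purpose flour: 539 g; sliced almonds: 106 g; cornstarch: 240 g; cream cheese: 1616 g

The original recipe has 56.7 g of cake flour, so the scaling factor is 85.05 ÷ 56.7 = 3/2 = 1.5.
all-purpose flour: (2 cup + 14 tbsp = 2.875 cup) × 3/2 × 125 g/cup ≈ 539 g
sliced almonds: 2.5 oz × 3/2 × 28.35 g/oz ≈ 106 g
cornstarch: 1.25 cup × 3/2 × 128 g/cup = 240 g
cream cheese: (2 lb + 6 oz = 2.375 lb) × 3/2 × 16 oz/lb × 28.35 g/oz ≈ 1616 g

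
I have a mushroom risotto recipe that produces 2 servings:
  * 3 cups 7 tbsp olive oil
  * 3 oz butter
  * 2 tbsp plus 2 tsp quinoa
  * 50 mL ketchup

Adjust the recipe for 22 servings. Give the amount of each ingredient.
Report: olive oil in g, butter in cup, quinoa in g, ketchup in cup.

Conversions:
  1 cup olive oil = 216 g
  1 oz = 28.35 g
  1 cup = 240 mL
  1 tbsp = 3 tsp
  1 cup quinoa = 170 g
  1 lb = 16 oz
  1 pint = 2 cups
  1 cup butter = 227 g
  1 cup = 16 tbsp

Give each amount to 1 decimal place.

Scaling factor: 22/2 = 11.
olive oil: (3 cup + 7 tbsp = 3.4375 cup) × 11 × 216 g/cup = 8167.5 g
butter: 3 oz × 11 × 28.35 g/oz ÷ 227 g/cup ≈ 4.1 cup
quinoa: (2 tbsp + 2 tsp = 8/3 tbsp) × 11 ÷ 16 tbsp/cup × 170 g/cup ≈ 311.7 g
ketchup: 50 mL × 11 ÷ 240 mL/cup ≈ 2.3 cup

olive oil: 8167.5 g; butter: 4.1 cup; quinoa: 311.7 g; ketchup: 2.3 cup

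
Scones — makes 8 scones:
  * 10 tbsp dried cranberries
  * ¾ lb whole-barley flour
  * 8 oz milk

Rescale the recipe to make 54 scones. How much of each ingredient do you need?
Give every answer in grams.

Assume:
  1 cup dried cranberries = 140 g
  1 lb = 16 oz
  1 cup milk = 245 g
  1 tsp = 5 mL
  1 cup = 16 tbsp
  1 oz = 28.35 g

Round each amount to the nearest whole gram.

Scaling factor: 54/8 = 27/4 = 6.75.
dried cranberries: 10 tbsp × 27/4 ÷ 16 tbsp/cup × 140 g/cup ≈ 591 g
whole-barley flour: 0.75 lb × 27/4 × 16 oz/lb × 28.35 g/oz ≈ 2296 g
milk: 8 oz × 27/4 × 28.35 g/oz ≈ 1531 g

dried cranberries: 591 g; whole-barley flour: 2296 g; milk: 1531 g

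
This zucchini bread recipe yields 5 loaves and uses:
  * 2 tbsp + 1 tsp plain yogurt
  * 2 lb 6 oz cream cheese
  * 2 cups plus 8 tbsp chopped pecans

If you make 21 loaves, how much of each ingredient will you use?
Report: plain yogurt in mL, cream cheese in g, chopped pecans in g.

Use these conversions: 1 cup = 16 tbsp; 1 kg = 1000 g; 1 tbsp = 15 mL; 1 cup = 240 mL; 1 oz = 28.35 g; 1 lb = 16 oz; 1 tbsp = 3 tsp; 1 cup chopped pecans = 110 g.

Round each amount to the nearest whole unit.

plain yogurt: 147 mL; cream cheese: 4525 g; chopped pecans: 1155 g

Scaling factor: 21/5 = 4.2.
plain yogurt: (2 tbsp + 1 tsp = 7/3 tbsp) × 21/5 × 15 mL/tbsp = 147 mL
cream cheese: (2 lb + 6 oz = 2.375 lb) × 21/5 × 16 oz/lb × 28.35 g/oz ≈ 4525 g
chopped pecans: (2 cup + 8 tbsp = 2.5 cup) × 21/5 × 110 g/cup = 1155 g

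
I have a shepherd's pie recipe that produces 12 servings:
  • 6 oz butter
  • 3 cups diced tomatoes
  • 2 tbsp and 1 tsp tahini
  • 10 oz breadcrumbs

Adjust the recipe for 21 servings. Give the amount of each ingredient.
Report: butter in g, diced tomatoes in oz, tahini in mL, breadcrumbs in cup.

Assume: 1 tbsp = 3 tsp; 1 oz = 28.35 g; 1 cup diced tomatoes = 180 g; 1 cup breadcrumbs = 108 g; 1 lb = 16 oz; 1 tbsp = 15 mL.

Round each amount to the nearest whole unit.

butter: 298 g; diced tomatoes: 33 oz; tahini: 61 mL; breadcrumbs: 5 cup

Scaling factor: 21/12 = 7/4 = 1.75.
butter: 6 oz × 7/4 × 28.35 g/oz ≈ 298 g
diced tomatoes: 3 cup × 7/4 × 180 g/cup ÷ 28.35 g/oz ≈ 33 oz
tahini: (2 tbsp + 1 tsp = 7/3 tbsp) × 7/4 × 15 mL/tbsp ≈ 61 mL
breadcrumbs: 10 oz × 7/4 × 28.35 g/oz ÷ 108 g/cup ≈ 5 cup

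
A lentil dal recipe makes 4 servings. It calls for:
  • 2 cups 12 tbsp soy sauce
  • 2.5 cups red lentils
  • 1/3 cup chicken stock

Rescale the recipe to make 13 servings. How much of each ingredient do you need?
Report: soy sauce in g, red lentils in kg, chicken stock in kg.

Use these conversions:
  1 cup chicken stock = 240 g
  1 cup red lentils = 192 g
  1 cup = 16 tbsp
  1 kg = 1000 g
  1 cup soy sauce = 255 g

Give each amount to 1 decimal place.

soy sauce: 2279.1 g; red lentils: 1.6 kg; chicken stock: 0.3 kg

Scaling factor: 13/4 = 3.25.
soy sauce: (2 cup + 12 tbsp = 2.75 cup) × 13/4 × 255 g/cup ≈ 2279.1 g
red lentils: 2.5 cup × 13/4 × 192 g/cup ÷ 1000 g/kg ≈ 1.6 kg
chicken stock: 1/3 cup × 13/4 × 240 g/cup ÷ 1000 g/kg ≈ 0.3 kg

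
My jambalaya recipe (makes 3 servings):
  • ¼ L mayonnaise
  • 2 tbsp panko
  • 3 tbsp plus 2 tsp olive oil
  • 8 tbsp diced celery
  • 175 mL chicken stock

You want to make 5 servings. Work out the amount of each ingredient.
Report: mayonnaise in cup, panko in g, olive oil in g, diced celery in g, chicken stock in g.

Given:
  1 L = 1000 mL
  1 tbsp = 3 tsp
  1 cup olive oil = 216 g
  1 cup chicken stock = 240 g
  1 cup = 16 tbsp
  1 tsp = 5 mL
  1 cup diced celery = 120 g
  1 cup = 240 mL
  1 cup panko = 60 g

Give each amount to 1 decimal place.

Scaling factor: 5/3.
mayonnaise: 0.25 L × 5/3 × 1000 mL/L ÷ 240 mL/cup ≈ 1.7 cup
panko: 2 tbsp × 5/3 ÷ 16 tbsp/cup × 60 g/cup = 12.5 g
olive oil: (3 tbsp + 2 tsp = 11/3 tbsp) × 5/3 ÷ 16 tbsp/cup × 216 g/cup = 82.5 g
diced celery: 8 tbsp × 5/3 ÷ 16 tbsp/cup × 120 g/cup = 100.0 g
chicken stock: 175 mL × 5/3 ÷ 240 mL/cup × 240 g/cup ≈ 291.7 g

mayonnaise: 1.7 cup; panko: 12.5 g; olive oil: 82.5 g; diced celery: 100.0 g; chicken stock: 291.7 g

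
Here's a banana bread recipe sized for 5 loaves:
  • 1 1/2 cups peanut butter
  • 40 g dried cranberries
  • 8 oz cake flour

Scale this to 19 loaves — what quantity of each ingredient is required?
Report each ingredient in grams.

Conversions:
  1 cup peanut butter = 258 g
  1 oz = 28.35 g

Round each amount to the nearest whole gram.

peanut butter: 1471 g; dried cranberries: 152 g; cake flour: 862 g

Scaling factor: 19/5 = 3.8.
peanut butter: 1.5 cup × 19/5 × 258 g/cup ≈ 1471 g
dried cranberries: 40 g × 19/5 = 152 g
cake flour: 8 oz × 19/5 × 28.35 g/oz ≈ 862 g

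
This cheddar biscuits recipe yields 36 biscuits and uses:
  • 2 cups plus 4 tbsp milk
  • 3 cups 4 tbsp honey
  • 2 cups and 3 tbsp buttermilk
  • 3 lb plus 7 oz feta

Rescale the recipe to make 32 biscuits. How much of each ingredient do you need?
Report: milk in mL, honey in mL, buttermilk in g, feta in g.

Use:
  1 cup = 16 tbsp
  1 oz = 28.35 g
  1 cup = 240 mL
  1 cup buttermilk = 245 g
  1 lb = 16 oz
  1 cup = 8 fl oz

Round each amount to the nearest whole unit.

Scaling factor: 32/36 = 8/9.
milk: (2 cup + 4 tbsp = 2.25 cup) × 8/9 × 240 mL/cup = 480 mL
honey: (3 cup + 4 tbsp = 3.25 cup) × 8/9 × 240 mL/cup ≈ 693 mL
buttermilk: (2 cup + 3 tbsp = 2.1875 cup) × 8/9 × 245 g/cup ≈ 476 g
feta: (3 lb + 7 oz = 3.4375 lb) × 8/9 × 16 oz/lb × 28.35 g/oz = 1386 g

milk: 480 mL; honey: 693 mL; buttermilk: 476 g; feta: 1386 g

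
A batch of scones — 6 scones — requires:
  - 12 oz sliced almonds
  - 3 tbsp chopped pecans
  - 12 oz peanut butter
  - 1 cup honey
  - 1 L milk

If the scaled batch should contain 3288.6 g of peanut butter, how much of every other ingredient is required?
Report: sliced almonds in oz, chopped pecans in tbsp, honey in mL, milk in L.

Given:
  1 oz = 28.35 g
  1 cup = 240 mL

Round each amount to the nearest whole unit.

The original recipe has 340.2 g of peanut butter, so the scaling factor is 3288.6 ÷ 340.2 = 29/3.
sliced almonds: 12 oz × 29/3 = 116 oz
chopped pecans: 3 tbsp × 29/3 = 29 tbsp
honey: 1 cup × 29/3 × 240 mL/cup = 2320 mL
milk: 1 L × 29/3 ≈ 10 L

sliced almonds: 116 oz; chopped pecans: 29 tbsp; honey: 2320 mL; milk: 10 L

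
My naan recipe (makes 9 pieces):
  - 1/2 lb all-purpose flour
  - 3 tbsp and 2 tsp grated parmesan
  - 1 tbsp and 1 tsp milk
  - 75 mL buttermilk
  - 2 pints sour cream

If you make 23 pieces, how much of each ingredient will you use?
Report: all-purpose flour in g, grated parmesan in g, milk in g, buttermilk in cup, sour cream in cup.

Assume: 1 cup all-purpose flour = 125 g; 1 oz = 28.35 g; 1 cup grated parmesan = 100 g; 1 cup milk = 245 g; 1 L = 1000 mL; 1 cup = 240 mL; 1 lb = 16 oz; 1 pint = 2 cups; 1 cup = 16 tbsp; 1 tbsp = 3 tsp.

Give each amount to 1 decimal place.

all-purpose flour: 579.6 g; grated parmesan: 58.6 g; milk: 52.2 g; buttermilk: 0.8 cup; sour cream: 10.2 cup

Scaling factor: 23/9.
all-purpose flour: 0.5 lb × 23/9 × 16 oz/lb × 28.35 g/oz = 579.6 g
grated parmesan: (3 tbsp + 2 tsp = 11/3 tbsp) × 23/9 ÷ 16 tbsp/cup × 100 g/cup ≈ 58.6 g
milk: (1 tbsp + 1 tsp = 4/3 tbsp) × 23/9 ÷ 16 tbsp/cup × 245 g/cup ≈ 52.2 g
buttermilk: 75 mL × 23/9 ÷ 240 mL/cup ≈ 0.8 cup
sour cream: 2 pint × 23/9 × 2 cup/pint ≈ 10.2 cup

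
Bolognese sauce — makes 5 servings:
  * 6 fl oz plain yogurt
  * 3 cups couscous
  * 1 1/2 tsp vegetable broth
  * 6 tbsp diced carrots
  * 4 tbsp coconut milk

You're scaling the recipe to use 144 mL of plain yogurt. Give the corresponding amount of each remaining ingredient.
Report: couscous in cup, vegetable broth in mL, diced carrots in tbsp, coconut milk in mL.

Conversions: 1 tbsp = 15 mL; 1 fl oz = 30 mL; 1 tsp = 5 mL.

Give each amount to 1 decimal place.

The original recipe has 180 mL of plain yogurt, so the scaling factor is 144 ÷ 180 = 4/5 = 0.8.
couscous: 3 cup × 4/5 = 2.4 cup
vegetable broth: 1.5 tsp × 4/5 × 5 mL/tsp = 6.0 mL
diced carrots: 6 tbsp × 4/5 = 4.8 tbsp
coconut milk: 4 tbsp × 4/5 × 15 mL/tbsp = 48.0 mL

couscous: 2.4 cup; vegetable broth: 6.0 mL; diced carrots: 4.8 tbsp; coconut milk: 48.0 mL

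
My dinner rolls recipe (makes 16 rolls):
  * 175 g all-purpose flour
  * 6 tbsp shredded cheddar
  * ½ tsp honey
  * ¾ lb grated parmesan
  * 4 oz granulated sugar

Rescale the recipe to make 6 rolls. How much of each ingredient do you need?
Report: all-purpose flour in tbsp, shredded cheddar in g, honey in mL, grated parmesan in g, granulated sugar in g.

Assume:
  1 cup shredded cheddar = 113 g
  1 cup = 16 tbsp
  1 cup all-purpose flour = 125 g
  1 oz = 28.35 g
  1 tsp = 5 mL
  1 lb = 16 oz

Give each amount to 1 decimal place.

all-purpose flour: 8.4 tbsp; shredded cheddar: 15.9 g; honey: 0.9 mL; grated parmesan: 127.6 g; granulated sugar: 42.5 g

Scaling factor: 6/16 = 3/8 = 0.375.
all-purpose flour: 175 g × 3/8 ÷ 125 g/cup × 16 tbsp/cup = 8.4 tbsp
shredded cheddar: 6 tbsp × 3/8 ÷ 16 tbsp/cup × 113 g/cup ≈ 15.9 g
honey: 0.5 tsp × 3/8 × 5 mL/tsp ≈ 0.9 mL
grated parmesan: 0.75 lb × 3/8 × 16 oz/lb × 28.35 g/oz ≈ 127.6 g
granulated sugar: 4 oz × 3/8 × 28.35 g/oz ≈ 42.5 g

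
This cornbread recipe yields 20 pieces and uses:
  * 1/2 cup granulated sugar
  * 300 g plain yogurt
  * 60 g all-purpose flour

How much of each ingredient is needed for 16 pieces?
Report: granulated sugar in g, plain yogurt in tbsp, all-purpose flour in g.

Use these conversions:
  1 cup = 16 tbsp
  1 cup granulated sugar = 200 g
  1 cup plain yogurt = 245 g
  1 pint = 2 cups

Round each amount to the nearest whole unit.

Scaling factor: 16/20 = 4/5 = 0.8.
granulated sugar: 0.5 cup × 4/5 × 200 g/cup = 80 g
plain yogurt: 300 g × 4/5 ÷ 245 g/cup × 16 tbsp/cup ≈ 16 tbsp
all-purpose flour: 60 g × 4/5 = 48 g

granulated sugar: 80 g; plain yogurt: 16 tbsp; all-purpose flour: 48 g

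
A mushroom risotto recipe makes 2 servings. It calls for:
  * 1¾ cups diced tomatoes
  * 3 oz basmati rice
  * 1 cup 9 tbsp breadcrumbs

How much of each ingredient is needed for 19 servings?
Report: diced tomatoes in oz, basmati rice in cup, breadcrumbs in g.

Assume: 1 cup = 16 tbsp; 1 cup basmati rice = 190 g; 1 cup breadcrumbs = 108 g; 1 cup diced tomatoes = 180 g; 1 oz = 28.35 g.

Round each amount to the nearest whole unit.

diced tomatoes: 106 oz; basmati rice: 4 cup; breadcrumbs: 1603 g

Scaling factor: 19/2 = 9.5.
diced tomatoes: 1.75 cup × 19/2 × 180 g/cup ÷ 28.35 g/oz ≈ 106 oz
basmati rice: 3 oz × 19/2 × 28.35 g/oz ÷ 190 g/cup ≈ 4 cup
breadcrumbs: (1 cup + 9 tbsp = 1.5625 cup) × 19/2 × 108 g/cup ≈ 1603 g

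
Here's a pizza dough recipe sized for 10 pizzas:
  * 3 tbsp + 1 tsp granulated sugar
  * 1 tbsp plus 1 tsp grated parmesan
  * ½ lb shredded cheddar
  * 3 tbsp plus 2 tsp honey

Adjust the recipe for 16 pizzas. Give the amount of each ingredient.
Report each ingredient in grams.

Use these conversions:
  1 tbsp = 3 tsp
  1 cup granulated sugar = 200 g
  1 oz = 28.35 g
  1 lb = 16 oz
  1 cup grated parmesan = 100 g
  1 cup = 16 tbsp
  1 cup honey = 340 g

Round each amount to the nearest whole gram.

granulated sugar: 67 g; grated parmesan: 13 g; shredded cheddar: 363 g; honey: 125 g

Scaling factor: 16/10 = 8/5 = 1.6.
granulated sugar: (3 tbsp + 1 tsp = 10/3 tbsp) × 8/5 ÷ 16 tbsp/cup × 200 g/cup ≈ 67 g
grated parmesan: (1 tbsp + 1 tsp = 4/3 tbsp) × 8/5 ÷ 16 tbsp/cup × 100 g/cup ≈ 13 g
shredded cheddar: 0.5 lb × 8/5 × 16 oz/lb × 28.35 g/oz ≈ 363 g
honey: (3 tbsp + 2 tsp = 11/3 tbsp) × 8/5 ÷ 16 tbsp/cup × 340 g/cup ≈ 125 g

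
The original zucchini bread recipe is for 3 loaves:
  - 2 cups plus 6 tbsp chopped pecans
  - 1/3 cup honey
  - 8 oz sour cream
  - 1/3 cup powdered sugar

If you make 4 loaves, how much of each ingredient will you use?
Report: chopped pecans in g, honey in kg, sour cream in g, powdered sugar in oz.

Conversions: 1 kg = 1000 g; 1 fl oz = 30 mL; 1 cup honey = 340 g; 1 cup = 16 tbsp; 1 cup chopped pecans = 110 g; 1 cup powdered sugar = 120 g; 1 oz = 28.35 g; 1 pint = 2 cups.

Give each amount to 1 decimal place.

Scaling factor: 4/3.
chopped pecans: (2 cup + 6 tbsp = 2.375 cup) × 4/3 × 110 g/cup ≈ 348.3 g
honey: 1/3 cup × 4/3 × 340 g/cup ÷ 1000 g/kg ≈ 0.2 kg
sour cream: 8 oz × 4/3 × 28.35 g/oz = 302.4 g
powdered sugar: 1/3 cup × 4/3 × 120 g/cup ÷ 28.35 g/oz ≈ 1.9 oz

chopped pecans: 348.3 g; honey: 0.2 kg; sour cream: 302.4 g; powdered sugar: 1.9 oz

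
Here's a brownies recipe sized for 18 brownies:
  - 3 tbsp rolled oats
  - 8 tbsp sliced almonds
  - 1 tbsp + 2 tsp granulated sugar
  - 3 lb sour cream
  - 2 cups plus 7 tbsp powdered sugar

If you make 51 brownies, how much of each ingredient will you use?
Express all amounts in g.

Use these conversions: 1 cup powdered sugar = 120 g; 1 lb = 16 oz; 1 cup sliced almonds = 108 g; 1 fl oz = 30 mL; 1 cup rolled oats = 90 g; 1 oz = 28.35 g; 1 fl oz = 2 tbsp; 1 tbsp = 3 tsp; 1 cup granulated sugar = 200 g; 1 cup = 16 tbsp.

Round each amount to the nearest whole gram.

Scaling factor: 51/18 = 17/6.
rolled oats: 3 tbsp × 17/6 ÷ 16 tbsp/cup × 90 g/cup ≈ 48 g
sliced almonds: 8 tbsp × 17/6 ÷ 16 tbsp/cup × 108 g/cup = 153 g
granulated sugar: (1 tbsp + 2 tsp = 5/3 tbsp) × 17/6 ÷ 16 tbsp/cup × 200 g/cup ≈ 59 g
sour cream: 3 lb × 17/6 × 16 oz/lb × 28.35 g/oz ≈ 3856 g
powdered sugar: (2 cup + 7 tbsp = 2.4375 cup) × 17/6 × 120 g/cup ≈ 829 g

rolled oats: 48 g; sliced almonds: 153 g; granulated sugar: 59 g; sour cream: 3856 g; powdered sugar: 829 g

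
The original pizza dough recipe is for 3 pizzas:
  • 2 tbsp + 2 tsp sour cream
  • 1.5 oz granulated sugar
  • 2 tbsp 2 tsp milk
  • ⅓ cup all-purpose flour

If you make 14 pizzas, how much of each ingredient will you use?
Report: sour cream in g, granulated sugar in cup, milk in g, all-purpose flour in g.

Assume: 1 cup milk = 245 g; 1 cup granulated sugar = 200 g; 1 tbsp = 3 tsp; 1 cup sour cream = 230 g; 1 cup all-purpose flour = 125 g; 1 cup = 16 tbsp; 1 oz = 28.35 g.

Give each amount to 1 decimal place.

sour cream: 178.9 g; granulated sugar: 1.0 cup; milk: 190.6 g; all-purpose flour: 194.4 g

Scaling factor: 14/3.
sour cream: (2 tbsp + 2 tsp = 8/3 tbsp) × 14/3 ÷ 16 tbsp/cup × 230 g/cup ≈ 178.9 g
granulated sugar: 1.5 oz × 14/3 × 28.35 g/oz ÷ 200 g/cup ≈ 1.0 cup
milk: (2 tbsp + 2 tsp = 8/3 tbsp) × 14/3 ÷ 16 tbsp/cup × 245 g/cup ≈ 190.6 g
all-purpose flour: 1/3 cup × 14/3 × 125 g/cup ≈ 194.4 g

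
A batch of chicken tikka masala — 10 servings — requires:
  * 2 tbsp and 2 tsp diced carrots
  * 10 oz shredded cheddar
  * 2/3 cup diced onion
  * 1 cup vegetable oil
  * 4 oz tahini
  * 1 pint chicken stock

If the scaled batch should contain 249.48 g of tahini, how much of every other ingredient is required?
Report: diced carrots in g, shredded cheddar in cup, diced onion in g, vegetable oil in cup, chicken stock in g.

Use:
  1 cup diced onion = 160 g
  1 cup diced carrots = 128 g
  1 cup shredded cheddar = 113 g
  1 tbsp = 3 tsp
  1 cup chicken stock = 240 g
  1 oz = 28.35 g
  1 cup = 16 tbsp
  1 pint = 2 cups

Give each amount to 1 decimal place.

The original recipe has 113.4 g of tahini, so the scaling factor is 249.48 ÷ 113.4 = 11/5 = 2.2.
diced carrots: (2 tbsp + 2 tsp = 8/3 tbsp) × 11/5 ÷ 16 tbsp/cup × 128 g/cup ≈ 46.9 g
shredded cheddar: 10 oz × 11/5 × 28.35 g/oz ÷ 113 g/cup ≈ 5.5 cup
diced onion: 2/3 cup × 11/5 × 160 g/cup ≈ 234.7 g
vegetable oil: 1 cup × 11/5 = 2.2 cup
chicken stock: 1 pint × 11/5 × 2 cup/pint × 240 g/cup = 1056.0 g

diced carrots: 46.9 g; shredded cheddar: 5.5 cup; diced onion: 234.7 g; vegetable oil: 2.2 cup; chicken stock: 1056.0 g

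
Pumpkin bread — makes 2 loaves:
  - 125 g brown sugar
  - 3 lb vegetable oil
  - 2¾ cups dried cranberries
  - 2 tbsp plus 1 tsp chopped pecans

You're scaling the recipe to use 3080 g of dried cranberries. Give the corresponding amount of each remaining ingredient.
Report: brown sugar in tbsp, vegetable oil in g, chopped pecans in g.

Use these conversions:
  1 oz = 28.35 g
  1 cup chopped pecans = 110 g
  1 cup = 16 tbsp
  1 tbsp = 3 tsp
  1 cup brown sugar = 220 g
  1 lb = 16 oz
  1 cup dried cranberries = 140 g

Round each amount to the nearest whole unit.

The original recipe has 385 g of dried cranberries, so the scaling factor is 3080 ÷ 385 = 8.
brown sugar: 125 g × 8 ÷ 220 g/cup × 16 tbsp/cup ≈ 73 tbsp
vegetable oil: 3 lb × 8 × 16 oz/lb × 28.35 g/oz ≈ 10886 g
chopped pecans: (2 tbsp + 1 tsp = 7/3 tbsp) × 8 ÷ 16 tbsp/cup × 110 g/cup ≈ 128 g

brown sugar: 73 tbsp; vegetable oil: 10886 g; chopped pecans: 128 g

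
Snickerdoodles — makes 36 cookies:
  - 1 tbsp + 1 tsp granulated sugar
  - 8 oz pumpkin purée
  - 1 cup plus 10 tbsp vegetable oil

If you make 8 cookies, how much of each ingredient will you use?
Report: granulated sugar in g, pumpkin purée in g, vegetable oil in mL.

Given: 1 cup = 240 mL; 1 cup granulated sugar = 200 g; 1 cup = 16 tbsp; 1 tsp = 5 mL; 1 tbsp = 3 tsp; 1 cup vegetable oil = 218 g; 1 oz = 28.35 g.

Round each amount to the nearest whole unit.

granulated sugar: 4 g; pumpkin purée: 50 g; vegetable oil: 87 mL

Scaling factor: 8/36 = 2/9.
granulated sugar: (1 tbsp + 1 tsp = 4/3 tbsp) × 2/9 ÷ 16 tbsp/cup × 200 g/cup ≈ 4 g
pumpkin purée: 8 oz × 2/9 × 28.35 g/oz ≈ 50 g
vegetable oil: (1 cup + 10 tbsp = 1.625 cup) × 2/9 × 240 mL/cup ≈ 87 mL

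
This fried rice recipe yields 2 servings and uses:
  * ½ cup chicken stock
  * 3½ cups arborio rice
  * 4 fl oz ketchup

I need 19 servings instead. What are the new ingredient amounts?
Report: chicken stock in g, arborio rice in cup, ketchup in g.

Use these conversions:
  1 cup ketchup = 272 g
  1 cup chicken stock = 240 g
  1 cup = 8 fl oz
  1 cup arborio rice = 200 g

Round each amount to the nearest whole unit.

chicken stock: 1140 g; arborio rice: 33 cup; ketchup: 1292 g

Scaling factor: 19/2 = 9.5.
chicken stock: 0.5 cup × 19/2 × 240 g/cup = 1140 g
arborio rice: 3.5 cup × 19/2 ≈ 33 cup
ketchup: 4 fl oz × 19/2 ÷ 8 fl oz/cup × 272 g/cup = 1292 g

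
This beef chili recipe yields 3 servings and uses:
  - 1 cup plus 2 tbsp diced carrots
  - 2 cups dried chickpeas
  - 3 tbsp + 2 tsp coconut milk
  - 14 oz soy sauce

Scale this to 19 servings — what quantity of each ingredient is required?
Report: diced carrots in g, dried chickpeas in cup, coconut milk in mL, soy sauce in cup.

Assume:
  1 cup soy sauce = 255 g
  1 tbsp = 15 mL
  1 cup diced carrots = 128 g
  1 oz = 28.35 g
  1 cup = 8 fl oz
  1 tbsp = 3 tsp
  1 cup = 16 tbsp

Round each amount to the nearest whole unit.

diced carrots: 912 g; dried chickpeas: 13 cup; coconut milk: 348 mL; soy sauce: 10 cup

Scaling factor: 19/3.
diced carrots: (1 cup + 2 tbsp = 1.125 cup) × 19/3 × 128 g/cup = 912 g
dried chickpeas: 2 cup × 19/3 ≈ 13 cup
coconut milk: (3 tbsp + 2 tsp = 11/3 tbsp) × 19/3 × 15 mL/tbsp ≈ 348 mL
soy sauce: 14 oz × 19/3 × 28.35 g/oz ÷ 255 g/cup ≈ 10 cup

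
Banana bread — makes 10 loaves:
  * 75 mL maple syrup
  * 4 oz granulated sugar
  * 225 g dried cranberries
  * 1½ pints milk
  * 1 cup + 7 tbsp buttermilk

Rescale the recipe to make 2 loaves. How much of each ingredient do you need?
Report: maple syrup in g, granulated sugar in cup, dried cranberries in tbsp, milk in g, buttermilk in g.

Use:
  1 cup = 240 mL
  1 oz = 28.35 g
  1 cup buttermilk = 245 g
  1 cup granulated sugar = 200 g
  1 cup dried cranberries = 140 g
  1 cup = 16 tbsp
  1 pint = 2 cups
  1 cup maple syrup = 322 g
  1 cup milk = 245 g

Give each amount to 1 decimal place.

Scaling factor: 2/10 = 1/5 = 0.2.
maple syrup: 75 mL × 1/5 ÷ 240 mL/cup × 322 g/cup ≈ 20.1 g
granulated sugar: 4 oz × 1/5 × 28.35 g/oz ÷ 200 g/cup ≈ 0.1 cup
dried cranberries: 225 g × 1/5 ÷ 140 g/cup × 16 tbsp/cup ≈ 5.1 tbsp
milk: 1.5 pint × 1/5 × 2 cup/pint × 245 g/cup = 147.0 g
buttermilk: (1 cup + 7 tbsp = 1.4375 cup) × 1/5 × 245 g/cup ≈ 70.4 g

maple syrup: 20.1 g; granulated sugar: 0.1 cup; dried cranberries: 5.1 tbsp; milk: 147.0 g; buttermilk: 70.4 g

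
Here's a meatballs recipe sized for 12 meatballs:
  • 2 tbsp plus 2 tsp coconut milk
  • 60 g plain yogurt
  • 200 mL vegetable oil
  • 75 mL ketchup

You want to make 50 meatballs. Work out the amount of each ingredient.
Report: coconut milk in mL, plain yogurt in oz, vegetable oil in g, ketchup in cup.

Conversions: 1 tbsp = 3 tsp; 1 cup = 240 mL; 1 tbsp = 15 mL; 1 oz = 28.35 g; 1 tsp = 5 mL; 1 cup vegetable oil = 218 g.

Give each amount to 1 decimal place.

coconut milk: 166.7 mL; plain yogurt: 8.8 oz; vegetable oil: 756.9 g; ketchup: 1.3 cup

Scaling factor: 50/12 = 25/6.
coconut milk: (2 tbsp + 2 tsp = 8/3 tbsp) × 25/6 × 15 mL/tbsp ≈ 166.7 mL
plain yogurt: 60 g × 25/6 ÷ 28.35 g/oz ≈ 8.8 oz
vegetable oil: 200 mL × 25/6 ÷ 240 mL/cup × 218 g/cup ≈ 756.9 g
ketchup: 75 mL × 25/6 ÷ 240 mL/cup ≈ 1.3 cup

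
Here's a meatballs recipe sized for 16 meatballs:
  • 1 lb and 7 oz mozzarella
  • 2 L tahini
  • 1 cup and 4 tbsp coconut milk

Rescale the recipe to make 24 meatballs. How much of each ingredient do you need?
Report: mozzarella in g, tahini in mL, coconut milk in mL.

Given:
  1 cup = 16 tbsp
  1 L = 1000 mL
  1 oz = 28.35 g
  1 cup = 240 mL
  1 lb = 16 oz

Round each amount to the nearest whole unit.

mozzarella: 978 g; tahini: 3000 mL; coconut milk: 450 mL

Scaling factor: 24/16 = 3/2 = 1.5.
mozzarella: (1 lb + 7 oz = 1.4375 lb) × 3/2 × 16 oz/lb × 28.35 g/oz ≈ 978 g
tahini: 2 L × 3/2 × 1000 mL/L = 3000 mL
coconut milk: (1 cup + 4 tbsp = 1.25 cup) × 3/2 × 240 mL/cup = 450 mL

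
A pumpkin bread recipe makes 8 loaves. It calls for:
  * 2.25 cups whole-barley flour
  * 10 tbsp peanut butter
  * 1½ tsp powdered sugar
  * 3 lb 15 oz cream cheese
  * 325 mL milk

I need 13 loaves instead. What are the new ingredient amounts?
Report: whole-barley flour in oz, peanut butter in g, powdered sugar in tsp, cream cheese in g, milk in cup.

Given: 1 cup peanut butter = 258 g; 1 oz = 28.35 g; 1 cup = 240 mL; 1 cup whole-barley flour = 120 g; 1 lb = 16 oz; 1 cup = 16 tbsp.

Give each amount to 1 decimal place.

Scaling factor: 13/8 = 1.625.
whole-barley flour: 2.25 cup × 13/8 × 120 g/cup ÷ 28.35 g/oz ≈ 15.5 oz
peanut butter: 10 tbsp × 13/8 ÷ 16 tbsp/cup × 258 g/cup ≈ 262.0 g
powdered sugar: 1.5 tsp × 13/8 ≈ 2.4 tsp
cream cheese: (3 lb + 15 oz = 3.9375 lb) × 13/8 × 16 oz/lb × 28.35 g/oz ≈ 2902.3 g
milk: 325 mL × 13/8 ÷ 240 mL/cup ≈ 2.2 cup

whole-barley flour: 15.5 oz; peanut butter: 262.0 g; powdered sugar: 2.4 tsp; cream cheese: 2902.3 g; milk: 2.2 cup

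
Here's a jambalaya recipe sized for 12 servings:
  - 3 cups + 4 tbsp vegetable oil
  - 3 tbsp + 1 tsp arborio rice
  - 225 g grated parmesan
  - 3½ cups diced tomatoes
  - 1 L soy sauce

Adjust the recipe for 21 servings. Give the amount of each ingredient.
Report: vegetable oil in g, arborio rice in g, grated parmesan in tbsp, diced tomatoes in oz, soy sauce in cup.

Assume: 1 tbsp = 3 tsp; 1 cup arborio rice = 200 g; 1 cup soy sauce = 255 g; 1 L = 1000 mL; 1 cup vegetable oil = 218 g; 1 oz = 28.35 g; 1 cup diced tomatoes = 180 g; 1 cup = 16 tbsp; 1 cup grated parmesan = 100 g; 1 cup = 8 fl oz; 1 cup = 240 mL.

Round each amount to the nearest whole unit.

Scaling factor: 21/12 = 7/4 = 1.75.
vegetable oil: (3 cup + 4 tbsp = 3.25 cup) × 7/4 × 218 g/cup ≈ 1240 g
arborio rice: (3 tbsp + 1 tsp = 10/3 tbsp) × 7/4 ÷ 16 tbsp/cup × 200 g/cup ≈ 73 g
grated parmesan: 225 g × 7/4 ÷ 100 g/cup × 16 tbsp/cup = 63 tbsp
diced tomatoes: 3.5 cup × 7/4 × 180 g/cup ÷ 28.35 g/oz ≈ 39 oz
soy sauce: 1 L × 7/4 × 1000 mL/L ÷ 240 mL/cup ≈ 7 cup

vegetable oil: 1240 g; arborio rice: 73 g; grated parmesan: 63 tbsp; diced tomatoes: 39 oz; soy sauce: 7 cup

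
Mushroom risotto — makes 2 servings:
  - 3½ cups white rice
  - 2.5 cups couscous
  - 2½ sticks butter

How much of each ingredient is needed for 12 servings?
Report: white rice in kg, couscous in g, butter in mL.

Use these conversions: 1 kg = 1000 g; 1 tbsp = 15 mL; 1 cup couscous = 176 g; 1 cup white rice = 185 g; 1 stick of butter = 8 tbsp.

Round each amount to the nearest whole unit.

Scaling factor: 12/2 = 6.
white rice: 3.5 cup × 6 × 185 g/cup ÷ 1000 g/kg ≈ 4 kg
couscous: 2.5 cup × 6 × 176 g/cup = 2640 g
butter: 2.5 stick × 6 × 8 tbsp/stick × 15 mL/tbsp = 1800 mL

white rice: 4 kg; couscous: 2640 g; butter: 1800 mL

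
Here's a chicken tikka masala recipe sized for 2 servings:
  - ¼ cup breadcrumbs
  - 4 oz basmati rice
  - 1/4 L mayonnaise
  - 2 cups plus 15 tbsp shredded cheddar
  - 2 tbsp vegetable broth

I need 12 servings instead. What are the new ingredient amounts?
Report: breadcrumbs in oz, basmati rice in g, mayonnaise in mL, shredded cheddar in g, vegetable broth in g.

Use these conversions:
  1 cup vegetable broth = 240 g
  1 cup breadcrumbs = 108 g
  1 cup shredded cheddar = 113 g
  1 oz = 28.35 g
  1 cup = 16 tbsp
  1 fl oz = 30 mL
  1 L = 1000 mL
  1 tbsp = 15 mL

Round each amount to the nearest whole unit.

breadcrumbs: 6 oz; basmati rice: 680 g; mayonnaise: 1500 mL; shredded cheddar: 1992 g; vegetable broth: 180 g

Scaling factor: 12/2 = 6.
breadcrumbs: 0.25 cup × 6 × 108 g/cup ÷ 28.35 g/oz ≈ 6 oz
basmati rice: 4 oz × 6 × 28.35 g/oz ≈ 680 g
mayonnaise: 0.25 L × 6 × 1000 mL/L = 1500 mL
shredded cheddar: (2 cup + 15 tbsp = 2.9375 cup) × 6 × 113 g/cup ≈ 1992 g
vegetable broth: 2 tbsp × 6 ÷ 16 tbsp/cup × 240 g/cup = 180 g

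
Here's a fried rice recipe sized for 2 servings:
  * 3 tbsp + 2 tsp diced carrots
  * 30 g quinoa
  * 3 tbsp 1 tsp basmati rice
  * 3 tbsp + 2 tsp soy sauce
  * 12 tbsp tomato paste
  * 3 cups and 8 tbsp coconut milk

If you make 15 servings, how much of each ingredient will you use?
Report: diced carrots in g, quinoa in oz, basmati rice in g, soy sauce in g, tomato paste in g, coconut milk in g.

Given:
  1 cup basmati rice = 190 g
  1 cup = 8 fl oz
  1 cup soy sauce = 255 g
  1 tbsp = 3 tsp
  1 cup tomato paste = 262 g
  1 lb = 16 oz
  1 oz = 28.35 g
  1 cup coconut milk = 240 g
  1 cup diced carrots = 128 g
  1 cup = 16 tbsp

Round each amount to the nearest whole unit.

Scaling factor: 15/2 = 7.5.
diced carrots: (3 tbsp + 2 tsp = 11/3 tbsp) × 15/2 ÷ 16 tbsp/cup × 128 g/cup = 220 g
quinoa: 30 g × 15/2 ÷ 28.35 g/oz ≈ 8 oz
basmati rice: (3 tbsp + 1 tsp = 10/3 tbsp) × 15/2 ÷ 16 tbsp/cup × 190 g/cup ≈ 297 g
soy sauce: (3 tbsp + 2 tsp = 11/3 tbsp) × 15/2 ÷ 16 tbsp/cup × 255 g/cup ≈ 438 g
tomato paste: 12 tbsp × 15/2 ÷ 16 tbsp/cup × 262 g/cup ≈ 1474 g
coconut milk: (3 cup + 8 tbsp = 3.5 cup) × 15/2 × 240 g/cup = 6300 g

diced carrots: 220 g; quinoa: 8 oz; basmati rice: 297 g; soy sauce: 438 g; tomato paste: 1474 g; coconut milk: 6300 g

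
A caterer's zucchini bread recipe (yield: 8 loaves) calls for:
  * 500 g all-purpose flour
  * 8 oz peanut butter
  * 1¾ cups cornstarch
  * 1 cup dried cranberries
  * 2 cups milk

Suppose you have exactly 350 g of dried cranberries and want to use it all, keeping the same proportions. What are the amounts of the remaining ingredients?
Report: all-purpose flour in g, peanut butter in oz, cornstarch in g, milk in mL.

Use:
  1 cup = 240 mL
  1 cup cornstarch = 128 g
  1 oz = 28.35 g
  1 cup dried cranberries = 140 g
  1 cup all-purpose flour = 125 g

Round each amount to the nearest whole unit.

The original recipe has 140 g of dried cranberries, so the scaling factor is 350 ÷ 140 = 5/2 = 2.5.
all-purpose flour: 500 g × 5/2 = 1250 g
peanut butter: 8 oz × 5/2 = 20 oz
cornstarch: 1.75 cup × 5/2 × 128 g/cup = 560 g
milk: 2 cup × 5/2 × 240 mL/cup = 1200 mL

all-purpose flour: 1250 g; peanut butter: 20 oz; cornstarch: 560 g; milk: 1200 mL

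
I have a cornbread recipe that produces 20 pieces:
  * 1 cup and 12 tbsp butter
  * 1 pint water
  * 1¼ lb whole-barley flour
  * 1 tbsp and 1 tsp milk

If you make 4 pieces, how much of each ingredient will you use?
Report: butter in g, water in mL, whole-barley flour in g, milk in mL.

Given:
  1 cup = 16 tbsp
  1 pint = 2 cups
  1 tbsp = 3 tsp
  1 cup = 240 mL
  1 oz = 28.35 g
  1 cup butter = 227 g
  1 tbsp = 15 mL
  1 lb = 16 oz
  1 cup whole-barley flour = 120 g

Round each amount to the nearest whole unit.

Scaling factor: 4/20 = 1/5 = 0.2.
butter: (1 cup + 12 tbsp = 1.75 cup) × 1/5 × 227 g/cup ≈ 79 g
water: 1 pint × 1/5 × 2 cup/pint × 240 mL/cup = 96 mL
whole-barley flour: 1.25 lb × 1/5 × 16 oz/lb × 28.35 g/oz ≈ 113 g
milk: (1 tbsp + 1 tsp = 4/3 tbsp) × 1/5 × 15 mL/tbsp = 4 mL

butter: 79 g; water: 96 mL; whole-barley flour: 113 g; milk: 4 mL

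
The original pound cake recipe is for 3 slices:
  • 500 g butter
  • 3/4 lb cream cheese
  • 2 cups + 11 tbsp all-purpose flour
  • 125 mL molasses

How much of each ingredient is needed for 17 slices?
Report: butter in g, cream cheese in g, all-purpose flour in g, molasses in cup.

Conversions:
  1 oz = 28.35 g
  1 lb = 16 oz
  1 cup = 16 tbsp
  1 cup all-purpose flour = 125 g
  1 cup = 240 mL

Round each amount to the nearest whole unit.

butter: 2833 g; cream cheese: 1928 g; all-purpose flour: 1904 g; molasses: 3 cup

Scaling factor: 17/3.
butter: 500 g × 17/3 ≈ 2833 g
cream cheese: 0.75 lb × 17/3 × 16 oz/lb × 28.35 g/oz ≈ 1928 g
all-purpose flour: (2 cup + 11 tbsp = 2.6875 cup) × 17/3 × 125 g/cup ≈ 1904 g
molasses: 125 mL × 17/3 ÷ 240 mL/cup ≈ 3 cup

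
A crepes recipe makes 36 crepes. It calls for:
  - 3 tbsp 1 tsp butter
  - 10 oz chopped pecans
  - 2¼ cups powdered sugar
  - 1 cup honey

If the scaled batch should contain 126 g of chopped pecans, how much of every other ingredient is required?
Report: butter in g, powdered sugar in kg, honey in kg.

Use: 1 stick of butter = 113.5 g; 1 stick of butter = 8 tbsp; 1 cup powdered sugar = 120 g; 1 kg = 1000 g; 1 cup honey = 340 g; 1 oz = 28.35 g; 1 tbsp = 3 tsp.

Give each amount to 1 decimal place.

butter: 21.0 g; powdered sugar: 0.1 kg; honey: 0.2 kg

The original recipe has 283.5 g of chopped pecans, so the scaling factor is 126 ÷ 283.5 = 4/9.
butter: (3 tbsp + 1 tsp = 10/3 tbsp) × 4/9 ÷ 8 tbsp/stick × 113.5 g/stick ≈ 21.0 g
powdered sugar: 2.25 cup × 4/9 × 120 g/cup ÷ 1000 g/kg ≈ 0.1 kg
honey: 1 cup × 4/9 × 340 g/cup ÷ 1000 g/kg ≈ 0.2 kg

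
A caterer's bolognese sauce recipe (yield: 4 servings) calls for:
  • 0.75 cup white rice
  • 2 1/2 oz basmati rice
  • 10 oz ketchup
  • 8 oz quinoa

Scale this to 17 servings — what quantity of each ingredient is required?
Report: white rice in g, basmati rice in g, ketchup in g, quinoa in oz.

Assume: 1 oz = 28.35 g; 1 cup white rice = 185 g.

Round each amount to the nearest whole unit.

Scaling factor: 17/4 = 4.25.
white rice: 0.75 cup × 17/4 × 185 g/cup ≈ 590 g
basmati rice: 2.5 oz × 17/4 × 28.35 g/oz ≈ 301 g
ketchup: 10 oz × 17/4 × 28.35 g/oz ≈ 1205 g
quinoa: 8 oz × 17/4 = 34 oz

white rice: 590 g; basmati rice: 301 g; ketchup: 1205 g; quinoa: 34 oz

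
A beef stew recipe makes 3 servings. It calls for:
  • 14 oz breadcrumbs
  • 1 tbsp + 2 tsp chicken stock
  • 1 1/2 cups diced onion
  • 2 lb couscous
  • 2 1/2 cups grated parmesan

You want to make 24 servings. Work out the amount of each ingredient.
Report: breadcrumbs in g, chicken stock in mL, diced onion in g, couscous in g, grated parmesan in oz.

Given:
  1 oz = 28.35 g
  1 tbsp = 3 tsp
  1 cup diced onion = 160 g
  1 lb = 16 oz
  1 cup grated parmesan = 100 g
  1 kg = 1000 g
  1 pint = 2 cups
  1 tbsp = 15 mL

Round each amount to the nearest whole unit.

breadcrumbs: 3175 g; chicken stock: 200 mL; diced onion: 1920 g; couscous: 7258 g; grated parmesan: 71 oz

Scaling factor: 24/3 = 8.
breadcrumbs: 14 oz × 8 × 28.35 g/oz ≈ 3175 g
chicken stock: (1 tbsp + 2 tsp = 5/3 tbsp) × 8 × 15 mL/tbsp = 200 mL
diced onion: 1.5 cup × 8 × 160 g/cup = 1920 g
couscous: 2 lb × 8 × 16 oz/lb × 28.35 g/oz ≈ 7258 g
grated parmesan: 2.5 cup × 8 × 100 g/cup ÷ 28.35 g/oz ≈ 71 oz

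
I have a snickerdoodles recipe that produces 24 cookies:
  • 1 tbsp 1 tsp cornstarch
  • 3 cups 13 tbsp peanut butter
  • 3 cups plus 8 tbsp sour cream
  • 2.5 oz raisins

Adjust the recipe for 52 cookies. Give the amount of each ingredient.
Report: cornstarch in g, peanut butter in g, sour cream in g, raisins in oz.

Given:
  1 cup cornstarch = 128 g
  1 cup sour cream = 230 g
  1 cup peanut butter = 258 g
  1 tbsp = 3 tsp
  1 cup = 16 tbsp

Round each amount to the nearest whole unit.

cornstarch: 23 g; peanut butter: 2131 g; sour cream: 1744 g; raisins: 5 oz

Scaling factor: 52/24 = 13/6.
cornstarch: (1 tbsp + 1 tsp = 4/3 tbsp) × 13/6 ÷ 16 tbsp/cup × 128 g/cup ≈ 23 g
peanut butter: (3 cup + 13 tbsp = 3.8125 cup) × 13/6 × 258 g/cup ≈ 2131 g
sour cream: (3 cup + 8 tbsp = 3.5 cup) × 13/6 × 230 g/cup ≈ 1744 g
raisins: 2.5 oz × 13/6 ≈ 5 oz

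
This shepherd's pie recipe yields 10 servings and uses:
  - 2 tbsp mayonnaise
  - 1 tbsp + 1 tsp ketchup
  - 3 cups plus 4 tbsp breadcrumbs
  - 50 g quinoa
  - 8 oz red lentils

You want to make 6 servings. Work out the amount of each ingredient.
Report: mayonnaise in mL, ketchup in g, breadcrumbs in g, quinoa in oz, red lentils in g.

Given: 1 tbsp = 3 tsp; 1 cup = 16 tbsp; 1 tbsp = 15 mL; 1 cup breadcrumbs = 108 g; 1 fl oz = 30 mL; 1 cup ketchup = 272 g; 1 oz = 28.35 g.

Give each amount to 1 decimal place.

Scaling factor: 6/10 = 3/5 = 0.6.
mayonnaise: 2 tbsp × 3/5 × 15 mL/tbsp = 18.0 mL
ketchup: (1 tbsp + 1 tsp = 4/3 tbsp) × 3/5 ÷ 16 tbsp/cup × 272 g/cup = 13.6 g
breadcrumbs: (3 cup + 4 tbsp = 3.25 cup) × 3/5 × 108 g/cup = 210.6 g
quinoa: 50 g × 3/5 ÷ 28.35 g/oz ≈ 1.1 oz
red lentils: 8 oz × 3/5 × 28.35 g/oz ≈ 136.1 g

mayonnaise: 18.0 mL; ketchup: 13.6 g; breadcrumbs: 210.6 g; quinoa: 1.1 oz; red lentils: 136.1 g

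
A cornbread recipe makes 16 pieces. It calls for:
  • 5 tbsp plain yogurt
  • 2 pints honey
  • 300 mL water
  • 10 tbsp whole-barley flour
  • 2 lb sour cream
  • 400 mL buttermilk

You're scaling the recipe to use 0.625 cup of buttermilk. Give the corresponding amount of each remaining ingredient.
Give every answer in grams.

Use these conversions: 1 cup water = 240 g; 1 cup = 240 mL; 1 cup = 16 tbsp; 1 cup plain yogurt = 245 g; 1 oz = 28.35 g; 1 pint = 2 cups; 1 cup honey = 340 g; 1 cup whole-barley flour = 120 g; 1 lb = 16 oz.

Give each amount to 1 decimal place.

plain yogurt: 28.7 g; honey: 510.0 g; water: 112.5 g; whole-barley flour: 28.1 g; sour cream: 340.2 g

The original recipe has 5/3 cup of buttermilk, so the scaling factor is 0.625 ÷ 5/3 = 3/8 = 0.375.
plain yogurt: 5 tbsp × 3/8 ÷ 16 tbsp/cup × 245 g/cup ≈ 28.7 g
honey: 2 pint × 3/8 × 2 cup/pint × 340 g/cup = 510.0 g
water: 300 mL × 3/8 ÷ 240 mL/cup × 240 g/cup = 112.5 g
whole-barley flour: 10 tbsp × 3/8 ÷ 16 tbsp/cup × 120 g/cup ≈ 28.1 g
sour cream: 2 lb × 3/8 × 16 oz/lb × 28.35 g/oz = 340.2 g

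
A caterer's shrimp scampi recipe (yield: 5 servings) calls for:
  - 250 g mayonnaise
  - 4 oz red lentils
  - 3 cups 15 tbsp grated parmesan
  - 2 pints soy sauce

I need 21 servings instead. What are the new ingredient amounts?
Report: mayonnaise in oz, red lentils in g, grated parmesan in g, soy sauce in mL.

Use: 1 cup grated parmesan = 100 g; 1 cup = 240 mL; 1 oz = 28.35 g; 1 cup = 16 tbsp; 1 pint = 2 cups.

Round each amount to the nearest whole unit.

Scaling factor: 21/5 = 4.2.
mayonnaise: 250 g × 21/5 ÷ 28.35 g/oz ≈ 37 oz
red lentils: 4 oz × 21/5 × 28.35 g/oz ≈ 476 g
grated parmesan: (3 cup + 15 tbsp = 3.9375 cup) × 21/5 × 100 g/cup ≈ 1654 g
soy sauce: 2 pint × 21/5 × 2 cup/pint × 240 mL/cup = 4032 mL

mayonnaise: 37 oz; red lentils: 476 g; grated parmesan: 1654 g; soy sauce: 4032 mL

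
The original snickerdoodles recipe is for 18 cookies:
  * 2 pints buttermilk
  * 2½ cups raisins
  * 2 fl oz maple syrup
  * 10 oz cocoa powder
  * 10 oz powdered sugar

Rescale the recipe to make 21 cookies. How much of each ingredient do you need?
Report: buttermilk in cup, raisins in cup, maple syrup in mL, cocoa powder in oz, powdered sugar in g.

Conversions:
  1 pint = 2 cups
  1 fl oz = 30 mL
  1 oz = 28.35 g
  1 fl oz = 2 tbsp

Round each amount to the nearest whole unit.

buttermilk: 5 cup; raisins: 3 cup; maple syrup: 70 mL; cocoa powder: 12 oz; powdered sugar: 331 g

Scaling factor: 21/18 = 7/6.
buttermilk: 2 pint × 7/6 × 2 cup/pint ≈ 5 cup
raisins: 2.5 cup × 7/6 ≈ 3 cup
maple syrup: 2 fl oz × 7/6 × 30 mL/fl oz = 70 mL
cocoa powder: 10 oz × 7/6 ≈ 12 oz
powdered sugar: 10 oz × 7/6 × 28.35 g/oz ≈ 331 g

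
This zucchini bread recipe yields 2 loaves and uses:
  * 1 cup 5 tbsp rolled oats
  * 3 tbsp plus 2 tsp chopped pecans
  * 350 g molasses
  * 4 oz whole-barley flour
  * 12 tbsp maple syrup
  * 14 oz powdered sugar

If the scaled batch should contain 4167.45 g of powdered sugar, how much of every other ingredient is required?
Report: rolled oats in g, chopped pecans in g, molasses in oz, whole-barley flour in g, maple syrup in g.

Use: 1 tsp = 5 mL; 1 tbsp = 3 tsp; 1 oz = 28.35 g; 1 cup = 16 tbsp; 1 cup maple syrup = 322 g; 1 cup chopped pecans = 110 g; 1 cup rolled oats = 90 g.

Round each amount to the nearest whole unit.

rolled oats: 1240 g; chopped pecans: 265 g; molasses: 130 oz; whole-barley flour: 1191 g; maple syrup: 2536 g

The original recipe has 396.9 g of powdered sugar, so the scaling factor is 4167.45 ÷ 396.9 = 21/2 = 10.5.
rolled oats: (1 cup + 5 tbsp = 1.3125 cup) × 21/2 × 90 g/cup ≈ 1240 g
chopped pecans: (3 tbsp + 2 tsp = 11/3 tbsp) × 21/2 ÷ 16 tbsp/cup × 110 g/cup ≈ 265 g
molasses: 350 g × 21/2 ÷ 28.35 g/oz ≈ 130 oz
whole-barley flour: 4 oz × 21/2 × 28.35 g/oz ≈ 1191 g
maple syrup: 12 tbsp × 21/2 ÷ 16 tbsp/cup × 322 g/cup ≈ 2536 g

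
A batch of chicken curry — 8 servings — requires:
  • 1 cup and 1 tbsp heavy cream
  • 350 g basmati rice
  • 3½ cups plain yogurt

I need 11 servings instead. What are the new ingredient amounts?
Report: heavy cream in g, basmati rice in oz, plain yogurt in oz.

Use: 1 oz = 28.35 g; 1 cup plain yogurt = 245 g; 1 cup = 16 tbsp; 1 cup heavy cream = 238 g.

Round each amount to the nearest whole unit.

heavy cream: 348 g; basmati rice: 17 oz; plain yogurt: 42 oz

Scaling factor: 11/8 = 1.375.
heavy cream: (1 cup + 1 tbsp = 1.0625 cup) × 11/8 × 238 g/cup ≈ 348 g
basmati rice: 350 g × 11/8 ÷ 28.35 g/oz ≈ 17 oz
plain yogurt: 3.5 cup × 11/8 × 245 g/cup ÷ 28.35 g/oz ≈ 42 oz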